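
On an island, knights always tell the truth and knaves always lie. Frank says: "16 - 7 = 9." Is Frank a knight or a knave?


Statement: "16 - 7 = 9."
Actual: 16 - 7 = 9
Claimed: 9
Statement is TRUE → Frank tells the truth → Knight

Knight


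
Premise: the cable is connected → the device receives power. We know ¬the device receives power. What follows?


Modus tollens: P → Q, ¬Q ⊢ ¬P
P: the cable is connected
Q: the device receives power
We have P → Q and Q is false.
By modus tollens, P must be false.

It is not the case that the cable is connected


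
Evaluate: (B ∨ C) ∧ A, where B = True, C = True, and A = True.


B = True, C = True, A = True
Step 1: B ∨ C = True OR True = True
Step 2: True ∧ A = True AND True = True
OR is true when at least one operand is true; AND requires both.

True


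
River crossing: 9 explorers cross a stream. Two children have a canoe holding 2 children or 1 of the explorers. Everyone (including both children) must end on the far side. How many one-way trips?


Per crossing of one of the explorers: children→, one←, one of the explorers→, one← = 4 trips
9 × 4 = 36, + 1 final children→ = 37
Minimum trips = 37

37


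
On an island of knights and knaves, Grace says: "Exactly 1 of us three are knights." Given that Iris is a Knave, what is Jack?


Grace claims exactly 1 knights among Grace, Iris, Jack.
Given: Iris is a Knave.

Case 1: Grace is a Knight (tells truth)
  Then exactly 1 of the three are knights.
  Counting Grace, Iris: 1 knight(s) so far. Need 0 more → Jack = Knave.
Case 2: Grace is a Knave (lies)
  Then the count is NOT 1.
  If Jack = Knight, count = 1 = 1 → claim would be true, contradicts lie.
  If Jack = Knave, count = 0 ≠ 1 → lie confirmed ✓

Jack is a Knave.

Knave


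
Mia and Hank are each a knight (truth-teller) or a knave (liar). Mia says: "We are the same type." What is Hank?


Mia says: "We are the same type."
Case 1: Mia is a Knight (truth-teller)
  Statement is true → they ARE the same → Hank is also a Knight
Case 2: Mia is a Knave (liar)
  Statement is false → they are NOT the same → Hank is a Knight
In both cases, Hank is a Knight.

Knight


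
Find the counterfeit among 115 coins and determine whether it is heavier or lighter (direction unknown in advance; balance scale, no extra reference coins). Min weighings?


Let n = 115. 230 possibilities (n coins × lighter/heavier); each weighing has 3 outcomes.
Bound for k weighings: say the first weighing puts j coins on each pan. If it tips, the 2j weighed coins remain suspects (each with a known direction) and k-1 weighings give 3^(k-1) outcomes; 3^(k-1) is odd, so 2j ≤ 3^(k-1) - 1. If it balances, the n - 2j unweighed coins remain with direction unknown: 2(n - 2j) ≤ 3^(k-1) - 1 by the same parity argument. Adding, n ≤ (3^(k-1) - 1) + (3^(k-1) - 1)/2 = (3^k - 3)/2, and the classical three-group strategy achieves this (3 coins in 2 weighings, 12 in 3, 39 in 4, 120 in 5).
So we need the smallest k with (3^k - 3)/2 ≥ 115.
k = 4: (3^4 - 3)/2 = 39 < 115 ✗
k = 5: (3^5 - 3)/2 = 120 ≥ 115 ✓

5


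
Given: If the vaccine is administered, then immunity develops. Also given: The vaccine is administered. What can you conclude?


Modus ponens: P → Q, P ⊢ Q
P: the vaccine is administered
Q: immunity develops
We have P → Q and P is true.
By modus ponens, Q must be true.

Immunity develops


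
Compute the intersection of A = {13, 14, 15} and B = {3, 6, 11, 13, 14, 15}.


A = {13, 14, 15}
B = {3, 6, 11, 13, 14, 15}
Operation: intersection
Elements in both: 13, 14, 15

{13, 14, 15}


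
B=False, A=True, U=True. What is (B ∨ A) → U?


B = False, A = True, U = True
Expression: (B ∨ A) → U
Step 1: B ∨ A = False OR True = True
Step 2: (True) → U = True → True (false only if antecedent True and consequent False) = True

True


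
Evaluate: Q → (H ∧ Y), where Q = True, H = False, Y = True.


Q = True, H = False, Y = True
Step 1: H ∧ Y = False AND True = False
Step 2: Q → (False): false only when Q=True and consequent=False.
Result: False

False


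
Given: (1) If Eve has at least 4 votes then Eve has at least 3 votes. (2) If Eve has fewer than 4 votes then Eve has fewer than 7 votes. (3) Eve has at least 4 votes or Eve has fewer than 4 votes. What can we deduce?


Constructive dilemma: (P → Q) ∧ (R → S), P ∨ R ⊢ Q ∨ S
Premise 1: Eve has at least 4 votes → Eve has at least 3 votes
Premise 2: Eve has fewer than 4 votes → Eve has fewer than 7 votes
Premise 3: Eve has at least 4 votes ∨ Eve has fewer than 4 votes
Case 1: Assuming Eve has at least 4 votes, then by Premise 1, Eve has at least 3 votes.
Case 2: Assuming Eve has fewer than 4 votes, then by Premise 2, Eve has fewer than 7 votes.
Since one of Eve has at least 4 votes or Eve has fewer than 4 votes must hold, we get Eve has at least 3 votes or Eve has fewer than 7 votes.

Eve has at least 3 votes or Eve has fewer than 7 votes.


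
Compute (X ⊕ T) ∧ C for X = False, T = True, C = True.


X = False, T = True, C = True
Step 1: X ⊕ T = False XOR True = True
Step 2: True ∧ C = True AND True = True
XOR true when exactly one of X,T is true; then AND with C.

True


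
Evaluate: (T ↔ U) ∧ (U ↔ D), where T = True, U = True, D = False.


T = True, U = True, D = False
Step 1: T ↔ U is true when T and U have the same value. Result: True
Step 2: U ↔ D is true when U and D have the same value. Result: False
Step 3: True ∧ False = False

False


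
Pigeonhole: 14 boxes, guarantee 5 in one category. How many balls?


Pigeonhole: to guarantee k in one of n categories, need (k-1)×n + 1.
k = 5, n = 14
Minimum = (5-1) × 14 + 1 = 4 × 14 + 1

57


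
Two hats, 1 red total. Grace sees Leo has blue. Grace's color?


Total red = 1, Leo = blue
Red accounted for: 0
Remaining for Grace: 1
Grace's hat is red.

red


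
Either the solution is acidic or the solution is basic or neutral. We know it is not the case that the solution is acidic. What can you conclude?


Disjunctive syllogism: P ∨ Q, ¬P ⊢ Q
Disjunction: the solution is acidic ∨ the solution is basic or neutral
We know it is not the case that the solution is acidic.
By disjunctive syllogism, the other disjunct must be true.

The solution is basic or neutral


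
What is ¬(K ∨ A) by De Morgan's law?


De Morgan's law: ¬(P ∨ Q) ≡ ¬P ∧ ¬Q
¬(K ∨ A) = ¬K ∧ ¬A

¬K ∧ ¬A


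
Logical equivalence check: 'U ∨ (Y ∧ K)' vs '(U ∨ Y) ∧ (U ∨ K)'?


Expression 1: U ∨ (Y ∧ K)
Expression 2: (U ∨ Y) ∧ (U ∨ K)
Truth table (U Y K | Expr1 Expr2):
  T T T |   T     T
  T T F |   T     T
  T F T |   T     T
  T F F |   T     T
  F T T |   T     T
  F T F |   F     F
  F F T |   F     F
  F F F |   F     F
All 8 rows agree, so the expressions are logically equivalent.

Yes


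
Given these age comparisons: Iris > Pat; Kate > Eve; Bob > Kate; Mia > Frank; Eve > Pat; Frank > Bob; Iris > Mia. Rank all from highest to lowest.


Constraints: Iris > Pat; Kate > Eve; Bob > Kate; Mia > Frank; Eve > Pat; Frank > Bob; Iris > Mia
Method: at each step, the next-highest is the one remaining person who never appears on the smaller side of a constraint between remaining people.
  Step 1: remaining {Frank, Kate, Pat, Bob, Iris, Mia, Eve}; on the smaller side: {Frank, Kate, Pat, Bob, Mia, Eve} → Iris is next (Iris > Pat; Iris > Mia).
  Step 2: remaining {Frank, Kate, Pat, Bob, Mia, Eve}; on the smaller side: {Frank, Kate, Pat, Bob, Eve} → Mia is next (Mia > Frank).
  Step 3: remaining {Frank, Kate, Pat, Bob, Eve}; on the smaller side: {Kate, Pat, Bob, Eve} → Frank is next (Frank > Bob).
  Step 4: remaining {Kate, Pat, Bob, Eve}; on the smaller side: {Kate, Pat, Eve} → Bob is next (Bob > Kate).
  Step 5: remaining {Kate, Pat, Eve}; on the smaller side: {Pat, Eve} → Kate is next (Kate > Eve).
  Step 6: remaining {Pat, Eve}; on the smaller side: {Pat} → Eve is next (Eve > Pat).
  Step 7: only Pat remains → lowest.
Final ranking (highest to lowest):

Iris > Mia > Frank > Bob > Kate > Eve > Pat


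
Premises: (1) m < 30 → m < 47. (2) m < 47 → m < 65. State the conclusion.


Hypothetical syllogism: P → Q, Q → R ⊢ P → R
Premise 1: m < 30 → m < 47
Premise 2: m < 47 → m < 65
Chain the implications: the middle term (m < 47) links the two.
Conclusion: If m < 30, then m < 65.

If m < 30, then m < 65.


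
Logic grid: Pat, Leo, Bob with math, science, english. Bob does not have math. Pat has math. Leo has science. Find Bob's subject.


From clues:
  Pat → math
  Leo → science
By elimination, Bob gets the remaining.

english


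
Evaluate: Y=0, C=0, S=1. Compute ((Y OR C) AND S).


Y OR C = 0|0 = 0
0 AND 1 = 0

0


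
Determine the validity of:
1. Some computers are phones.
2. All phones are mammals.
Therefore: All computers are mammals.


Premise 1: Some computers are phones.
Premise 2: All phones are mammals.
Conclusion: All computers are mammals.
Fallacy: illicit minor. The minor term (computers) is distributed in the conclusion ('All computers ...') but undistributed in its premise ('Some computers are phones' doesn't cover all computers).
Only 'Some computers are mammals' follows, not 'All'.

Invalid


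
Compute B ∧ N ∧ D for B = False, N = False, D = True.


B = False, N = False, D = True
Step 1: B ∧ N = False AND False = False
Step 2: (False) ∧ D = (False) AND True = False
AND is true only when ALL operands are true.

False


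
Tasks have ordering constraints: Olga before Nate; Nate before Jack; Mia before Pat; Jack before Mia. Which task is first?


Constraints: Olga before Nate; Nate before Jack; Mia before Pat; Jack before Mia
The first task can have nothing scheduled before it, so it must never appear on the right of a 'before'.
Tasks appearing after some 'before': Nate, Jack, Pat, Mia.
The only task not in that list is Olga → it is first.

Olga


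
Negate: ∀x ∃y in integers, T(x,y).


Original: ∀x ∃y T(x,y)
Rule: ¬∀→∃, ¬∃→∀, negate predicate.
Negation: ∃x ∀y ¬T(x,y)

∃x ∀y ¬T(x,y)


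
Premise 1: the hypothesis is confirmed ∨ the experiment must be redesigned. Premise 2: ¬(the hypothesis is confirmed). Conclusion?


Disjunctive syllogism: P ∨ Q, ¬P ⊢ Q
Disjunction: the hypothesis is confirmed ∨ the experiment must be redesigned
We know it is not the case that the hypothesis is confirmed.
By disjunctive syllogism, the other disjunct must be true.

The experiment must be redesigned


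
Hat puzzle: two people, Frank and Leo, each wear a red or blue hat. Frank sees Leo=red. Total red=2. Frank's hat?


Total red = 2, Leo = red
Red accounted for: 1
Remaining for Frank: 1
Frank's hat is red.

red


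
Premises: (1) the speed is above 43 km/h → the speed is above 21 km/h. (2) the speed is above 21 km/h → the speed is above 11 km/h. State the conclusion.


Hypothetical syllogism: P → Q, Q → R ⊢ P → R
Premise 1: the speed is above 43 km/h → the speed is above 21 km/h
Premise 2: the speed is above 21 km/h → the speed is above 11 km/h
Chain the implications: the middle term (the speed is above 21 km/h) links the two.
Conclusion: If the speed is above 43 km/h, then the speed is above 11 km/h.

If the speed is above 43 km/h, then the speed is above 11 km/h.


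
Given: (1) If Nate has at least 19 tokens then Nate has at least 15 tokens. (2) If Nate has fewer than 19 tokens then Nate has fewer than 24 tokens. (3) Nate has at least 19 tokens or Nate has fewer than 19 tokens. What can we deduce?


Constructive dilemma: (P → Q) ∧ (R → S), P ∨ R ⊢ Q ∨ S
Premise 1: Nate has at least 19 tokens → Nate has at least 15 tokens
Premise 2: Nate has fewer than 19 tokens → Nate has fewer than 24 tokens
Premise 3: Nate has at least 19 tokens ∨ Nate has fewer than 19 tokens
Case 1: Assuming Nate has at least 19 tokens, then by Premise 1, Nate has at least 15 tokens.
Case 2: Assuming Nate has fewer than 19 tokens, then by Premise 2, Nate has fewer than 24 tokens.
Since one of Nate has at least 19 tokens or Nate has fewer than 19 tokens must hold, we get Nate has at least 15 tokens or Nate has fewer than 24 tokens.

Nate has at least 15 tokens or Nate has fewer than 24 tokens.


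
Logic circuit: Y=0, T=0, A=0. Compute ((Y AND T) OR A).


Y AND T = 0&0 = 0
0 OR 0 = 0

0


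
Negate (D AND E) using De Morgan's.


De Morgan's law: ¬(P ∧ Q) ≡ ¬P ∨ ¬Q
¬(D ∧ E) = ¬D ∨ ¬E

¬D ∨ ¬E


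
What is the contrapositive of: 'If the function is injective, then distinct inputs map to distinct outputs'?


Original: If the function is injective, then distinct inputs map to distinct outputs
Contrapositive: If ¬Q, then ¬P
Negate Q: not (distinct inputs map to distinct outputs)
Negate P: not (the function is injective)

If not (distinct inputs map to distinct outputs), then not (the function is injective).


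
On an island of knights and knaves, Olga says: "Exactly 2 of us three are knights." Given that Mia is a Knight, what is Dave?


Olga claims exactly 2 knights among Olga, Mia, Dave.
Given: Mia is a Knight.

Case 1: Olga is a Knight (tells truth)
  Then exactly 2 of the three are knights.
  Counting Olga, Mia: 2 knight(s) so far. Need 0 more → Dave = Knave.
Case 2: Olga is a Knave (lies)
  Then the count is NOT 2.
  If Dave = Knight, count = 2 = 2 → claim would be true, contradicts lie.
  If Dave = Knave, count = 1 ≠ 2 → lie confirmed ✓

Dave is a Knave.

Knave


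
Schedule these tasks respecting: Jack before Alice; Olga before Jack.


Constraints: Jack before Alice; Olga before Jack
Method: repeatedly schedule the remaining task that has no remaining task required before it.
  Step 1: remaining {Alice, Olga, Jack}; every task except Olga still has a predecessor pending → schedule Olga.
  Step 2: remaining {Alice, Jack}; every task except Jack still has a predecessor pending → schedule Jack.
  Step 3: only Alice remains → schedule Alice.
Resulting order:

Olga → Jack → Alice


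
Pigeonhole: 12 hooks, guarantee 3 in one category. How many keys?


Pigeonhole: to guarantee k in one of n categories, need (k-1)×n + 1.
k = 3, n = 12
Minimum = (3-1) × 12 + 1 = 2 × 12 + 1

25


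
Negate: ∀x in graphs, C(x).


Original: ∀x C(x)
Rule: ¬∀→∃, ¬∃→∀, negate predicate.
Negation: ∃x ¬C(x)

∃x ¬C(x)


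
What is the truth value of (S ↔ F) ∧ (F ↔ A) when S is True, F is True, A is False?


S = True, F = True, A = False
Step 1: S ↔ F is true when S and F have the same value. Result: True
Step 2: F ↔ A is true when F and A have the same value. Result: False
Step 3: True ∧ False = False

False


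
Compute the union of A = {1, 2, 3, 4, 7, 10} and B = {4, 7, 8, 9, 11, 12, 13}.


A = {1, 2, 3, 4, 7, 10}
B = {4, 7, 8, 9, 11, 12, 13}
Operation: union
All elements combined: 1, 2, 3, 4, 7, 8, 9, 10, 11, 12, 13

{1, 2, 3, 4, 7, 8, 9, 10, 11, 12, 13}


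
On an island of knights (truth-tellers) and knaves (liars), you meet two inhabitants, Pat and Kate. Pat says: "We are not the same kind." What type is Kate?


Pat says: "We are not the same kind."
Case 1: Pat is a Knight (truth-teller)
  Statement is true → they ARE different → Kate is a Knave
Case 2: Pat is a Knave (liar)
  Statement is false → they are NOT different → Kate is a Knave
In both cases, Kate is a Knave.

Knave


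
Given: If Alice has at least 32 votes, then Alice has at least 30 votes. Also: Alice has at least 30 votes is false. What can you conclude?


Modus tollens: P → Q, ¬Q ⊢ ¬P
P: Alice has at least 32 votes
Q: Alice has at least 30 votes
We have P → Q and Q is false.
By modus tollens, P must be false.

It is not the case that Alice has at least 32 votes


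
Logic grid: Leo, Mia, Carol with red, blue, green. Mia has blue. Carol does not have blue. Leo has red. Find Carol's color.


From clues:
  Leo → red
  Mia → blue
By elimination, Carol gets the remaining.

green


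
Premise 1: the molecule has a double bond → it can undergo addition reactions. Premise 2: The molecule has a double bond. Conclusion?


Modus ponens: P → Q, P ⊢ Q
P: the molecule has a double bond
Q: it can undergo addition reactions
We have P → Q and P is true.
By modus ponens, Q must be true.

It can undergo addition reactions


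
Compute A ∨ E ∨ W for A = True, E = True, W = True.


A = True, E = True, W = True
Step 1: A ∨ E = True OR True = True
Step 2: True ∨ W = True OR True = True
OR is true when at least one operand is true.

True


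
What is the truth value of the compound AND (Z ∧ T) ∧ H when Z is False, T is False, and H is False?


Z = False, T = False, H = False
Step 1: Z ∧ T = False AND False = False
Step 2: False ∧ H = False AND False = False
AND is true only when ALL operands are true.

False


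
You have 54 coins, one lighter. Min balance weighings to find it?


Each weighing has 3 outcomes (left heavy / balance / right heavy), so k weighings distinguish at most 3^k cases; splitting into three near-equal groups achieves this.
Need 3^k ≥ 54: 3^3 = 27 < 54 ≤ 3^4 = 81
k = ⌈log₃(54)⌉ = 4

4


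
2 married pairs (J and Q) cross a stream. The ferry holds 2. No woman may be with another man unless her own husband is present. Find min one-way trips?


Label couples J and Q.
1. WJ+WQ → (far: WJ,WQ; near: HJ,HQ)
2. WJ ←   (far: WQ; near: HJ,HQ,WJ)
3. HJ+HQ → (far: HJ,HQ,WQ; near: WJ)
4. HJ ←   (far: HQ,WQ; near: HJ,WJ)  — HJ returns, since WJ is alone on near bank
5. HJ+WJ → (far: all four; near: empty)
Every state respects the constraint.
Minimum trips = 5

5


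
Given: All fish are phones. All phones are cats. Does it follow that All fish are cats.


Premise 1: All fish are phones.
Premise 2: All phones are cats.
Conclusion: All fish are cats.
Barbara syllogism (AAA-1): All A are B, All B are C → All A are C.
Middle term (phones) distributed in premise 2.

Valid


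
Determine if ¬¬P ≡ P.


Expression 1: ¬¬P
Expression 2: P
Truth table (P | Expr1 Expr2):
  T |   T     T
  F |   F     F
All 2 rows agree, so the expressions are logically equivalent.

Yes


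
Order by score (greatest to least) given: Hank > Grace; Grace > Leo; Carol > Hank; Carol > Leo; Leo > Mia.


Constraints: Hank > Grace; Grace > Leo; Carol > Hank; Carol > Leo; Leo > Mia
Method: at each step, the next-highest is the one remaining person who never appears on the smaller side of a constraint between remaining people.
  Step 1: remaining {Hank, Grace, Carol, Leo, Mia}; on the smaller side: {Hank, Grace, Leo, Mia} → Carol is next (Carol > Hank; Carol > Leo).
  Step 2: remaining {Hank, Grace, Leo, Mia}; on the smaller side: {Grace, Leo, Mia} → Hank is next (Hank > Grace).
  Step 3: remaining {Grace, Leo, Mia}; on the smaller side: {Leo, Mia} → Grace is next (Grace > Leo).
  Step 4: remaining {Leo, Mia}; on the smaller side: {Mia} → Leo is next (Leo > Mia).
  Step 5: only Mia remains → lowest.
Final ranking (highest to lowest):

Carol > Hank > Grace > Leo > Mia


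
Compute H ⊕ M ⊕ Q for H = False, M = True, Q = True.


H = False, M = True, Q = True
Step 1: H ⊕ M = False XOR True = True
Step 2: True ⊕ Q = True XOR True = False
XOR is true when an odd number of operands are true.

False


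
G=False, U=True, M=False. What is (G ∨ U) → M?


G = False, U = True, M = False
Expression: (G ∨ U) → M
Step 1: G ∨ U = False OR True = True
Step 2: (True) → M = True → False (false only if antecedent True and consequent False) = False

False


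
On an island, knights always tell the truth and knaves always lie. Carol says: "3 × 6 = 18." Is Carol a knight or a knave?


Statement: "3 × 6 = 18."
Actual: 3 × 6 = 18
Claimed: 18
Statement is TRUE → Carol tells the truth → Knight

Knight


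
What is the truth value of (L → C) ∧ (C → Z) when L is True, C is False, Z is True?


L = True, C = False, Z = True
Step 1: L → C is false only when L=True and C=False. Result: False
Step 2: C → Z is false only when C=True and Z=False. Result: True
Step 3: False ∧ True = False

False


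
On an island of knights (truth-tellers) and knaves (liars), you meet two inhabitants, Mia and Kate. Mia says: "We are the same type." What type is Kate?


Mia says: "We are the same type."
Case 1: Mia is a Knight (truth-teller)
  Statement is true → they ARE the same → Kate is also a Knight
Case 2: Mia is a Knave (liar)
  Statement is false → they are NOT the same → Kate is a Knight
In both cases, Kate is a Knight.

Knight


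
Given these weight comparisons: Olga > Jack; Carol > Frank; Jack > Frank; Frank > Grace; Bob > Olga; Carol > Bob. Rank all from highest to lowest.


Constraints: Olga > Jack; Carol > Frank; Jack > Frank; Frank > Grace; Bob > Olga; Carol > Bob
Method: at each step, the next-highest is the one remaining person who never appears on the smaller side of a constraint between remaining people.
  Step 1: remaining {Jack, Frank, Bob, Olga, Carol, Grace}; on the smaller side: {Jack, Frank, Bob, Olga, Grace} → Carol is next (Carol > Frank; Carol > Bob).
  Step 2: remaining {Jack, Frank, Bob, Olga, Grace}; on the smaller side: {Jack, Frank, Olga, Grace} → Bob is next (Bob > Olga).
  Step 3: remaining {Jack, Frank, Olga, Grace}; on the smaller side: {Jack, Frank, Grace} → Olga is next (Olga > Jack).
  Step 4: remaining {Jack, Frank, Grace}; on the smaller side: {Frank, Grace} → Jack is next (Jack > Frank).
  Step 5: remaining {Frank, Grace}; on the smaller side: {Grace} → Frank is next (Frank > Grace).
  Step 6: only Grace remains → lowest.
Final ranking (highest to lowest):

Carol > Bob > Olga > Jack > Frank > Grace


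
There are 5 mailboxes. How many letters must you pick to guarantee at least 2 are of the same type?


Pigeonhole: to guarantee k in one of n categories, need (k-1)×n + 1.
k = 2, n = 5
Minimum = (2-1) × 5 + 1 = 1 × 5 + 1

6


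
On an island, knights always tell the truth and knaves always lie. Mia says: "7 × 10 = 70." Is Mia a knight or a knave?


Statement: "7 × 10 = 70."
Actual: 7 × 10 = 70
Claimed: 70
Statement is TRUE → Mia tells the truth → Knight

Knight


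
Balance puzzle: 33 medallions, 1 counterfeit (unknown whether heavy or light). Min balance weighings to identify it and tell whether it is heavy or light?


Let n = 33. 66 possibilities (n medallions × lighter/heavier); each weighing has 3 outcomes.
Bound for k weighings: say the first weighing puts j medallions on each pan. If it tips, the 2j weighed medallions remain suspects (each with a known direction) and k-1 weighings give 3^(k-1) outcomes; 3^(k-1) is odd, so 2j ≤ 3^(k-1) - 1. If it balances, the n - 2j unweighed medallions remain with direction unknown: 2(n - 2j) ≤ 3^(k-1) - 1 by the same parity argument. Adding, n ≤ (3^(k-1) - 1) + (3^(k-1) - 1)/2 = (3^k - 3)/2, and the classical three-group strategy achieves this (3 medallions in 2 weighings, 12 in 3, 39 in 4, 120 in 5).
So we need the smallest k with (3^k - 3)/2 ≥ 33.
k = 3: (3^3 - 3)/2 = 12 < 33 ✗
k = 4: (3^4 - 3)/2 = 39 ≥ 33 ✓

4


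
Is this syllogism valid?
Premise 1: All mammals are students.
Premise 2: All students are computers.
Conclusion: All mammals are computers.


Premise 1: All mammals are students.
Premise 2: All students are computers.
Conclusion: All mammals are computers.
Barbara syllogism (AAA-1): All A are B, All B are C → All A are C.
Middle term (students) distributed in premise 2.

Valid


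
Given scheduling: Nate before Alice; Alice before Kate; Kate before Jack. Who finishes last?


Constraints: Nate before Alice; Alice before Kate; Kate before Jack
The last task can have nothing scheduled after it, so it must never appear on the left of a 'before'.
Tasks appearing before some other task: Nate, Alice, Kate.
The only task not in that list is Jack → it is last.

Jack


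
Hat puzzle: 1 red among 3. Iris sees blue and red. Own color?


Total red = 1, seen red = 1
Own red = 1 - 1 = 0
Iris's hat is blue.

blue


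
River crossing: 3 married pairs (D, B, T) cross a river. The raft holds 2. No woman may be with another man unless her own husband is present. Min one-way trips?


Label couples D, B, T (H = husband, W = wife).
Counting alone: 6 people, the raft carries 2 and someone must bring it back, so each round trip nets at most +1 on the far side until the last crossing → at least 9 trips. The jealousy constraint makes 9 impossible; the shortest valid schedule has 11:
1. WD+WB →  (far: WD,WB; near: HD,HB,HT,WT)
2. WD ←       (far: WB; near: HD,HB,HT,WD,WT)
3. WD+WT →  (far: WD,WB,WT; near: HD,HB,HT)
4. WD ←       (far: WB,WT; near: HD,HB,HT,WD)
5. HB+HT →  (far: HB,WB,HT,WT; near: HD,WD)
6. HB+WB ←  (far: HT,WT; near: HD,WD,HB,WB)
7. HD+HB →  (far: HD,HB,HT,WT; near: WD,WB)
8. WT ←       (far: HD,HB,HT; near: WD,WB,WT)
9. WD+WB →  (far: HD,WD,HB,WB,HT; near: WT)
10. HT ←      (far: HD,WD,HB,WB; near: HT,WT)
11. HT+WT → (far: all six; near: empty)
In every state each wife is either with her husband or with no other man.
Minimum trips = 11

11


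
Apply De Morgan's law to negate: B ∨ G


De Morgan's law: ¬(P ∨ Q) ≡ ¬P ∧ ¬Q
¬(B ∨ G) = ¬B ∧ ¬G

¬B ∧ ¬G


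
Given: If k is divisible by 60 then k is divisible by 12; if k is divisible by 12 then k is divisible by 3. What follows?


Hypothetical syllogism: P → Q, Q → R ⊢ P → R
Premise 1: k is divisible by 60 → k is divisible by 12
Premise 2: k is divisible by 12 → k is divisible by 3
Chain the implications: the middle term (k is divisible by 12) links the two.
Conclusion: If k is divisible by 60, then k is divisible by 3.

If k is divisible by 60, then k is divisible by 3.


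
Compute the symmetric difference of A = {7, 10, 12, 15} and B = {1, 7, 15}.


A = {7, 10, 12, 15}
B = {1, 7, 15}
Operation: symmetric difference
In A only: [10, 12], in B only: [1]

{1, 10, 12}


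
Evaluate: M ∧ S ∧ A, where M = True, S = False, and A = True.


M = True, S = False, A = True
Step 1: M ∧ S = True AND False = False
Step 2: (False) ∧ A = (False) AND True = False
AND is true only when ALL operands are true.

False


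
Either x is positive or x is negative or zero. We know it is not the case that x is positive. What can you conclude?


Disjunctive syllogism: P ∨ Q, ¬P ⊢ Q
Disjunction: x is positive ∨ x is negative or zero
We know it is not the case that x is positive.
By disjunctive syllogism, the other disjunct must be true.

x is negative or zero


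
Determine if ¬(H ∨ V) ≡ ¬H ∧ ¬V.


Expression 1: ¬(H ∨ V)
Expression 2: ¬H ∧ ¬V
Truth table (H V | Expr1 Expr2):
  T T |   F     F
  T F |   F     F
  F T |   F     F
  F F |   T     T
All 4 rows agree, so the expressions are logically equivalent.

Yes


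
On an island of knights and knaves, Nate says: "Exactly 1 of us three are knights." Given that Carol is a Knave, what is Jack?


Nate claims exactly 1 knights among Nate, Carol, Jack.
Given: Carol is a Knave.

Case 1: Nate is a Knight (tells truth)
  Then exactly 1 of the three are knights.
  Counting Nate, Carol: 1 knight(s) so far. Need 0 more → Jack = Knave.
Case 2: Nate is a Knave (lies)
  Then the count is NOT 1.
  If Jack = Knight, count = 1 = 1 → claim would be true, contradicts lie.
  If Jack = Knave, count = 0 ≠ 1 → lie confirmed ✓

Jack is a Knave.

Knave


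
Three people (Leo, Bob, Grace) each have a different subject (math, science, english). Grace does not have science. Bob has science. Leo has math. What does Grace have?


From clues:
  Leo → math
  Bob → science
By elimination, Grace gets the remaining.

english


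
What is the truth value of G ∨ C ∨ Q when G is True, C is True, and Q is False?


G = True, C = True, Q = False
Step 1: G ∨ C = True OR True = True
Step 2: True ∨ Q = True OR False = True
OR is true when at least one operand is true.

True


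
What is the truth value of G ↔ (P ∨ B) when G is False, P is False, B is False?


G = False, P = False, B = False
Step 1: P ∨ B = False OR False = False
Step 2: G ↔ (False): true when both sides have same truth value.
Result: False ↔ False = True

True


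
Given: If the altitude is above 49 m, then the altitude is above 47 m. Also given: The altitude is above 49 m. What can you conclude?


Modus ponens: P → Q, P ⊢ Q
P: the altitude is above 49 m
Q: the altitude is above 47 m
We have P → Q and P is true.
By modus ponens, Q must be true.

The altitude is above 47 m


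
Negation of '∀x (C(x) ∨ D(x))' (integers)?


Original: ∀x (C(x) ∨ D(x))
Rule: ¬∀→∃, ¬∃→∀, negate predicate.
Negation: ∃x (¬C(x) ∧ ¬D(x))

∃x (¬C(x) ∧ ¬D(x))


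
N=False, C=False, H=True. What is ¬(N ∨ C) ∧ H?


N = False, C = False, H = True
Expression: ¬(N ∨ C) ∧ H
Step 1: N ∨ C = False OR False = False
Step 2: ¬(N ∨ C) = NOT False = True
Step 3: (True) ∧ H = True AND True = True

True


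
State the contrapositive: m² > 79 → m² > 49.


Original: If m² > 79, then m² > 49
Contrapositive: If ¬Q, then ¬P
Negate Q: not (m² > 49)
Negate P: not (m² > 79)

If not (m² > 49), then not (m² > 79).


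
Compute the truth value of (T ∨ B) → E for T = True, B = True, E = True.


T = True, B = True, E = True
Step 1: T ∨ B = True OR True = True
Step 2: (True) → E: false only when antecedent=True and E=False.
Result: True

True


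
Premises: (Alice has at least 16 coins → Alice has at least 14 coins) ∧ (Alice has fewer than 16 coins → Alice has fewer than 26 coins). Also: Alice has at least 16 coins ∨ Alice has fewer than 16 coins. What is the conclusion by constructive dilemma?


Constructive dilemma: (P → Q) ∧ (R → S), P ∨ R ⊢ Q ∨ S
Premise 1: Alice has at least 16 coins → Alice has at least 14 coins
Premise 2: Alice has fewer than 16 coins → Alice has fewer than 26 coins
Premise 3: Alice has at least 16 coins ∨ Alice has fewer than 16 coins
Case 1: Assuming Alice has at least 16 coins, then by Premise 1, Alice has at least 14 coins.
Case 2: Assuming Alice has fewer than 16 coins, then by Premise 2, Alice has fewer than 26 coins.
Since one of Alice has at least 16 coins or Alice has fewer than 16 coins must hold, we get Alice has at least 14 coins or Alice has fewer than 26 coins.

Alice has at least 14 coins or Alice has fewer than 26 coins.


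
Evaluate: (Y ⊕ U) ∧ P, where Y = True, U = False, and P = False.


Y = True, U = False, P = False
Step 1: Y ⊕ U = True XOR False = True
Step 2: True ∧ P = True AND False = False
XOR true when exactly one of Y,U is true; then AND with P.

False


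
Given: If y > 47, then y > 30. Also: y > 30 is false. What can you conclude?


Modus tollens: P → Q, ¬Q ⊢ ¬P
P: y > 47
Q: y > 30
We have P → Q and Q is false.
By modus tollens, P must be false.

It is not the case that y > 47


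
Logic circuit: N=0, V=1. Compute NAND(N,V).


N AND V = 0
NOT(0) = 1

1


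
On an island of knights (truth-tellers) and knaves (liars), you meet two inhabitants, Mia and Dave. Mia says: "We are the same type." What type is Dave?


Mia says: "We are the same type."
Case 1: Mia is a Knight (truth-teller)
  Statement is true → they ARE the same → Dave is also a Knight
Case 2: Mia is a Knave (liar)
  Statement is false → they are NOT the same → Dave is a Knight
In both cases, Dave is a Knight.

Knight


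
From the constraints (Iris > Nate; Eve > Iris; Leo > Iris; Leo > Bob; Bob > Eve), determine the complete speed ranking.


Constraints: Iris > Nate; Eve > Iris; Leo > Iris; Leo > Bob; Bob > Eve
Method: at each step, the next-highest is the one remaining person who never appears on the smaller side of a constraint between remaining people.
  Step 1: remaining {Bob, Eve, Iris, Leo, Nate}; on the smaller side: {Bob, Eve, Iris, Nate} → Leo is next (Leo > Iris; Leo > Bob).
  Step 2: remaining {Bob, Eve, Iris, Nate}; on the smaller side: {Eve, Iris, Nate} → Bob is next (Bob > Eve).
  Step 3: remaining {Eve, Iris, Nate}; on the smaller side: {Iris, Nate} → Eve is next (Eve > Iris).
  Step 4: remaining {Iris, Nate}; on the smaller side: {Nate} → Iris is next (Iris > Nate).
  Step 5: only Nate remains → lowest.
Final ranking (highest to lowest):

Leo > Bob > Eve > Iris > Nate


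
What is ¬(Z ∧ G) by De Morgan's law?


De Morgan's law: ¬(P ∧ Q) ≡ ¬P ∨ ¬Q
¬(Z ∧ G) = ¬Z ∨ ¬G

¬Z ∨ ¬G


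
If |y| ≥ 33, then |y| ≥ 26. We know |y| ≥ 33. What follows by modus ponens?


Modus ponens: P → Q, P ⊢ Q
P: |y| ≥ 33
Q: |y| ≥ 26
We have P → Q and P is true.
By modus ponens, Q must be true.

|y| ≥ 26


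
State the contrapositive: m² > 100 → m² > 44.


Original: If m² > 100, then m² > 44
Contrapositive: If ¬Q, then ¬P
Negate Q: not (m² > 44)
Negate P: not (m² > 100)

If not (m² > 44), then not (m² > 100).


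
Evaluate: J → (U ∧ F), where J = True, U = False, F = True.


J = True, U = False, F = True
Step 1: U ∧ F = False AND True = False
Step 2: J → (False): false only when J=True and consequent=False.
Result: False

False


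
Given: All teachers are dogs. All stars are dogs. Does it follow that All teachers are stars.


Premise 1: All teachers are dogs.
Premise 2: All stars are dogs.
Conclusion: All teachers are stars.
Fallacy: undistributed middle. dogs is predicate in both.
Counterexample: teachers and stars could be disjoint subsets of dogs.

Invalid


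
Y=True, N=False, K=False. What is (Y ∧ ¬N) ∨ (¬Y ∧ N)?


Y = True, N = False, K = False
Expression: (Y ∧ ¬N) ∨ (¬Y ∧ N)
Step 1: ¬N = NOT False = True
Step 2: Y ∧ ¬N = True AND True = True
Step 3: ¬Y = NOT True = False
Step 4: ¬Y ∧ N = False AND False = False
Step 5: (True) ∨ (False) = True OR False = True

True


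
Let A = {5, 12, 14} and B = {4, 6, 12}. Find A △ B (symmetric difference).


A = {5, 12, 14}
B = {4, 6, 12}
Operation: symmetric difference
In A only: [5, 14], in B only: [4, 6]

{4, 5, 6, 14}


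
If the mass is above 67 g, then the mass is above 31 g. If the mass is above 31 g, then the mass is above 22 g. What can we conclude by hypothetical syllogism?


Hypothetical syllogism: P → Q, Q → R ⊢ P → R
Premise 1: the mass is above 67 g → the mass is above 31 g
Premise 2: the mass is above 31 g → the mass is above 22 g
Chain the implications: the middle term (the mass is above 31 g) links the two.
Conclusion: If the mass is above 67 g, then the mass is above 22 g.

If the mass is above 67 g, then the mass is above 22 g.


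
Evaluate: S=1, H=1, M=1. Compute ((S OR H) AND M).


S OR H = 1|1 = 1
1 AND 1 = 1

1


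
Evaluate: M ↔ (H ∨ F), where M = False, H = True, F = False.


M = False, H = True, F = False
Step 1: H ∨ F = True OR False = True
Step 2: M ↔ (True): true when both sides have same truth value.
Result: False ↔ True = False

False


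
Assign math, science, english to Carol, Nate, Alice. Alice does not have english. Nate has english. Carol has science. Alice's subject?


From clues:
  Nate → english
  Carol → science
By elimination, Alice gets the remaining.

math


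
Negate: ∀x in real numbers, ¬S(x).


Original: ∀x ¬S(x)
Rule: ¬∀→∃, ¬∃→∀, negate predicate.
Negation: ∃x S(x)

∃x S(x)


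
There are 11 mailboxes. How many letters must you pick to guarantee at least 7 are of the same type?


Pigeonhole: to guarantee k in one of n categories, need (k-1)×n + 1.
k = 7, n = 11
Minimum = (7-1) × 11 + 1 = 6 × 11 + 1

67


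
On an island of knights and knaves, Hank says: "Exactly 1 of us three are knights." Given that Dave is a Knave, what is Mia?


Hank claims exactly 1 knights among Hank, Dave, Mia.
Given: Dave is a Knave.

Case 1: Hank is a Knight (tells truth)
  Then exactly 1 of the three are knights.
  Counting Hank, Dave: 1 knight(s) so far. Need 0 more → Mia = Knave.
Case 2: Hank is a Knave (lies)
  Then the count is NOT 1.
  If Mia = Knight, count = 1 = 1 → claim would be true, contradicts lie.
  If Mia = Knave, count = 0 ≠ 1 → lie confirmed ✓

Mia is a Knave.

Knave


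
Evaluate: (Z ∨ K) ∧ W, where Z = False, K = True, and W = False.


Z = False, K = True, W = False
Step 1: Z ∨ K = False OR True = True
Step 2: True ∧ W = True AND False = False
OR is true when at least one operand is true; AND requires both.

False


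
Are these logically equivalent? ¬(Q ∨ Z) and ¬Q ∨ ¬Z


Expression 1: ¬(Q ∨ Z)
Expression 2: ¬Q ∨ ¬Z
Truth table (Q Z | Expr1 Expr2):
  T T |   F     F
  T F |   F     T   ← differ
  F T |   F     T   ← differ
  F F |   T     T
Counterexample: Q=T, Z=F gives Expr1 = F but Expr2 = T, so the expressions are NOT logically equivalent.

No


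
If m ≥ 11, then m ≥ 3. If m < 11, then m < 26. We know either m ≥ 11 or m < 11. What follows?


Constructive dilemma: (P → Q) ∧ (R → S), P ∨ R ⊢ Q ∨ S
Premise 1: m ≥ 11 → m ≥ 3
Premise 2: m < 11 → m < 26
Premise 3: m ≥ 11 ∨ m < 11
Case 1: Assuming m ≥ 11, then by Premise 1, m ≥ 3.
Case 2: Assuming m < 11, then by Premise 2, m < 26.
Since one of m ≥ 11 or m < 11 must hold, we get m ≥ 3 or m < 26.

m ≥ 3 or m < 26.


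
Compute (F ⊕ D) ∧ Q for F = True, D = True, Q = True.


F = True, D = True, Q = True
Step 1: F ⊕ D = True XOR True = False
Step 2: False ∧ Q = False AND True = False
XOR true when exactly one of F,D is true; then AND with Q.

False


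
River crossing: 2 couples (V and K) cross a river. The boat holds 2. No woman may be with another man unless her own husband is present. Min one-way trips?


Label couples V and K.
1. WV+WK → (far: WV,WK; near: HV,HK)
2. WV ←   (far: WK; near: HV,HK,WV)
3. HV+HK → (far: HV,HK,WK; near: WV)
4. HV ←   (far: HK,WK; near: HV,WV)  — HV returns, since WV is alone on near bank
5. HV+WV → (far: all four; near: empty)
Every state respects the constraint.
Minimum trips = 5

5


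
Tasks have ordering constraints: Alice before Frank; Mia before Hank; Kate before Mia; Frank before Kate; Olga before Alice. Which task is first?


Constraints: Alice before Frank; Mia before Hank; Kate before Mia; Frank before Kate; Olga before Alice
The first task can have nothing scheduled before it, so it must never appear on the right of a 'before'.
Tasks appearing after some 'before': Frank, Hank, Mia, Kate, Alice.
The only task not in that list is Olga → it is first.

Olga


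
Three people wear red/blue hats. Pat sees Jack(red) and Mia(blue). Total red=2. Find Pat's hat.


Total red = 2, seen red = 1
Own red = 2 - 1 = 1
Pat's hat is red.

red


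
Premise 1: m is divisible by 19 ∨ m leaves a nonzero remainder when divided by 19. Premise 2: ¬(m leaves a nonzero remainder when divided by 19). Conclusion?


Disjunctive syllogism: P ∨ Q, ¬P ⊢ Q
Disjunction: m is divisible by 19 ∨ m leaves a nonzero remainder when divided by 19
We know it is not the case that m leaves a nonzero remainder when divided by 19.
By disjunctive syllogism, the other disjunct must be true.

m is divisible by 19


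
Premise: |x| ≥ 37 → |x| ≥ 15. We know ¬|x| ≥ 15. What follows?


Modus tollens: P → Q, ¬Q ⊢ ¬P
P: |x| ≥ 37
Q: |x| ≥ 15
We have P → Q and Q is false.
By modus tollens, P must be false.

It is not the case that |x| ≥ 37


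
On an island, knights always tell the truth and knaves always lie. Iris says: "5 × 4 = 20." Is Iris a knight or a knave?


Statement: "5 × 4 = 20."
Actual: 5 × 4 = 20
Claimed: 20
Statement is TRUE → Iris tells the truth → Knight

Knight


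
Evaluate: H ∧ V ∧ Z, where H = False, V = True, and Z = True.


H = False, V = True, Z = True
Step 1: H ∧ V = False AND True = False
Step 2: (False) ∧ Z = (False) AND True = False
AND is true only when ALL operands are true.

False
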